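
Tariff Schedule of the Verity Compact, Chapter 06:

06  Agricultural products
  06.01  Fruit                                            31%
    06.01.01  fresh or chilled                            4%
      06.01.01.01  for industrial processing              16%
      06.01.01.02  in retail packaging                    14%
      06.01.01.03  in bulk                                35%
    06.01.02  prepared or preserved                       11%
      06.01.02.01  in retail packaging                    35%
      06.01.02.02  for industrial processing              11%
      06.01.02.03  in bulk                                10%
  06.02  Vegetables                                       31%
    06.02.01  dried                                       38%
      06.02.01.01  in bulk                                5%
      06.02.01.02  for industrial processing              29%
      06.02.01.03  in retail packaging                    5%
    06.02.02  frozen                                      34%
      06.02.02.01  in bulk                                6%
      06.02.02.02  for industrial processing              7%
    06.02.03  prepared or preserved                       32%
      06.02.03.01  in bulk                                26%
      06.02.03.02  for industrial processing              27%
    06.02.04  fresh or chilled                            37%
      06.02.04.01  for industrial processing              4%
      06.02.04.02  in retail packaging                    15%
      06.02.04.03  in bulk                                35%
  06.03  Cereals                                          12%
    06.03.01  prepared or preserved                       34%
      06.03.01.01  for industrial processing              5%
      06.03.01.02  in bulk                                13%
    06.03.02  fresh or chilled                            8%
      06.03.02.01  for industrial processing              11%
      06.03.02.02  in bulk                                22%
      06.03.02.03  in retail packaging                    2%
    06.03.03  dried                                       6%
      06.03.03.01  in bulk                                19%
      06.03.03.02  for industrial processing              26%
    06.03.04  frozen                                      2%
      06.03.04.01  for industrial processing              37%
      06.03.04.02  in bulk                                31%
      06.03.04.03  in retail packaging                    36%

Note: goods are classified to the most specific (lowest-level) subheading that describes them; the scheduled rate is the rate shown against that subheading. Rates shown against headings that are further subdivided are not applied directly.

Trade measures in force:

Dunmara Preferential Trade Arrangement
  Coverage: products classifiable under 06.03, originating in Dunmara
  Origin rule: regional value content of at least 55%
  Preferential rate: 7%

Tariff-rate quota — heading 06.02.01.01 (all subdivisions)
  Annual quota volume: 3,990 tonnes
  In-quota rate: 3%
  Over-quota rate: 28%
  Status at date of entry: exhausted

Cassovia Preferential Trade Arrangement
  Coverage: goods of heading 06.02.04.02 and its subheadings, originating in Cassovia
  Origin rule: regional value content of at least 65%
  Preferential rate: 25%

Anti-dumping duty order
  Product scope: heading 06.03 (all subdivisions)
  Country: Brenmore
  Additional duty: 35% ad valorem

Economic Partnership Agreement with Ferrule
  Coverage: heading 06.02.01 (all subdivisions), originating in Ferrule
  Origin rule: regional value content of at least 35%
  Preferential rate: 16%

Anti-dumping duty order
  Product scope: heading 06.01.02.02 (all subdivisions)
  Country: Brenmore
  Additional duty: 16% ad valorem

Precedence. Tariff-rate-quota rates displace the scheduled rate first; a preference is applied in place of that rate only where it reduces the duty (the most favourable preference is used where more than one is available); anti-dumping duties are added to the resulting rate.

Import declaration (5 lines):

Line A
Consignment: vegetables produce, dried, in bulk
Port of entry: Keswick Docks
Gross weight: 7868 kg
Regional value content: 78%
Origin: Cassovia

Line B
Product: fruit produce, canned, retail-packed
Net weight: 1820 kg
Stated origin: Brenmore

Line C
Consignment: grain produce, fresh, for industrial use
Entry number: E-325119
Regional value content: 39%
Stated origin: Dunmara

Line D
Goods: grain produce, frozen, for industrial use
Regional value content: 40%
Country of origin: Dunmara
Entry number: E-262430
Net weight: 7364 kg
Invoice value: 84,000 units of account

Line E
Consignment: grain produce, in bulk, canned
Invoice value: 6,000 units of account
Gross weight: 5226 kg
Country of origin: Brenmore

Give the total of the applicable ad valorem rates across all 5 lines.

Line A: vegetables → 06.02; dried → 06.02.01; in bulk → 06.02.01.01. Scheduled 5%. quota on 06.02.01.01 exhausted → over-quota 28%; Cassovia agreement on 06.02.04.02: 06.02.01.01 not covered. → 28%.
Line B: fruit → 06.01; canned → 06.01.02; retail-packed → 06.01.02.01. Scheduled 35%. No special measure applies. → 35%.
Line C: grain → 06.03; fresh → 06.03.02; for industrial use → 06.03.02.01. Scheduled 11%. Dunmara agreement on 06.03: RVC < 55%. → 11%.
Line D: grain → 06.03; frozen → 06.03.04; for industrial use → 06.03.04.01. Scheduled 37%. Dunmara agreement on 06.03: RVC < 55%. → 37%.
Line E: grain → 06.03; canned → 06.03.01; in bulk → 06.03.01.02. Scheduled 13%. anti-dumping (Brenmore, 06.03): +35%; total 13% + 35% = 48%. → 48%.
Sum: 28% + 35% + 11% + 37% + 48% = 159%.

159%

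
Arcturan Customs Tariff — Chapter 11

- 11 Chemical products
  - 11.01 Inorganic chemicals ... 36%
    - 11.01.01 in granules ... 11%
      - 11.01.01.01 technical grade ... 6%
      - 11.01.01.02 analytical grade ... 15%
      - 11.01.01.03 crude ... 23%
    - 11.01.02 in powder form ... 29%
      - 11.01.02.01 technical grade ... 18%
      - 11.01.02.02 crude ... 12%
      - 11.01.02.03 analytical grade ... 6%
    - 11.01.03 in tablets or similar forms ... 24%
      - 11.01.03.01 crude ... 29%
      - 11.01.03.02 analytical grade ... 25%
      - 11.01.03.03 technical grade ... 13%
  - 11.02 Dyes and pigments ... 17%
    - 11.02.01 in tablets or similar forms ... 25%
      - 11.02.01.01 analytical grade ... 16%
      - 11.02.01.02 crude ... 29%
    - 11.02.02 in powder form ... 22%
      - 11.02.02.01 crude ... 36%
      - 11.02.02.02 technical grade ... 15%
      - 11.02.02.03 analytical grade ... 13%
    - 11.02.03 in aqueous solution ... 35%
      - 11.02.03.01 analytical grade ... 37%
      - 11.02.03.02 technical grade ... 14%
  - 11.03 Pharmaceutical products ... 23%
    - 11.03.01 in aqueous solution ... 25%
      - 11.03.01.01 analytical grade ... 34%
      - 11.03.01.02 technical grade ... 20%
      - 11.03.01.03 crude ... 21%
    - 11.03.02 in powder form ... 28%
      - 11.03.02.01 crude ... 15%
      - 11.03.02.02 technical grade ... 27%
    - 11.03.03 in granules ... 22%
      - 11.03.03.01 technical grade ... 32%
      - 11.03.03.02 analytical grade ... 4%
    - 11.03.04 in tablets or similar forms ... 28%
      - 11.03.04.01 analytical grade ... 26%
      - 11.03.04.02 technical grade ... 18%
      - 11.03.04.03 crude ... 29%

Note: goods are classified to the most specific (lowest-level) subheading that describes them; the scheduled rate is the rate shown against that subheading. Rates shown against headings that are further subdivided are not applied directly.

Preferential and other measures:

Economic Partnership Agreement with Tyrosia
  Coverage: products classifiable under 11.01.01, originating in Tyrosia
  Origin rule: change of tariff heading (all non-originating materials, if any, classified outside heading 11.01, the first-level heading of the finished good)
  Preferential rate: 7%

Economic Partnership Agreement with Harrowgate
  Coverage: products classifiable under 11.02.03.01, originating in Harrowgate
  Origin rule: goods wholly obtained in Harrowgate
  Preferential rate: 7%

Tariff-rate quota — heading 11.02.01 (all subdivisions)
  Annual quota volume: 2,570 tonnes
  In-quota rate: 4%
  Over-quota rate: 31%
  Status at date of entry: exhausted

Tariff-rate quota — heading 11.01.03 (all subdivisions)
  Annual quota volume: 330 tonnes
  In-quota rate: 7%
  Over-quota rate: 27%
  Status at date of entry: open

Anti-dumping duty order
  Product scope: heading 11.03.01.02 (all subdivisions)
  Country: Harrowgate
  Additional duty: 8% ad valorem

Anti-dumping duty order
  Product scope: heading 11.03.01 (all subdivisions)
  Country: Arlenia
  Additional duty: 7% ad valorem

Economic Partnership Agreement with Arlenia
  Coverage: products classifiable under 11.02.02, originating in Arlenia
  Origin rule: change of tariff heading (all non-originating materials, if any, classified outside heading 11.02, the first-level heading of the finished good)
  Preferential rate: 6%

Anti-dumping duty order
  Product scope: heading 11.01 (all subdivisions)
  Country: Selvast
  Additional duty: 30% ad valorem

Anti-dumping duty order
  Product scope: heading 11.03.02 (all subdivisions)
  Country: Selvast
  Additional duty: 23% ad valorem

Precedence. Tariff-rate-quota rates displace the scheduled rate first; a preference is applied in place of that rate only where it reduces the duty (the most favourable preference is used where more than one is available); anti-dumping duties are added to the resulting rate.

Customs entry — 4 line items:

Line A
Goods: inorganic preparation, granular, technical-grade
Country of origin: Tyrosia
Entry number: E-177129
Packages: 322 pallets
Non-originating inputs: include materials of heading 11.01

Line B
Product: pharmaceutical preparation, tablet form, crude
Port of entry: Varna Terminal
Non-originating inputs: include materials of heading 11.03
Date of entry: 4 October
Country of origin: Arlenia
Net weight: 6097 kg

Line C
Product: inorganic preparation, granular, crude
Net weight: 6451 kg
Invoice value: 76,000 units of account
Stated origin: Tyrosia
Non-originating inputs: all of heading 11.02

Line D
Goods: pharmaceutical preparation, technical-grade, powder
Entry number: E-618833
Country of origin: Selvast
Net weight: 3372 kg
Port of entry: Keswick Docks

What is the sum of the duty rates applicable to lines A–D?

92%

Line A: inorganic → 11.01; granular → 11.01.01; technical-grade → 11.01.01.01. Scheduled 6%. Tyrosia agreement on 11.01.01: CTH not met. → 6%.
Line B: pharmaceutical → 11.03; tablet form → 11.03.04; crude → 11.03.04.03. Scheduled 29%. Arlenia agreement on 11.02.02: 11.03.04.03 not covered. → 29%.
Line C: inorganic → 11.01; granular → 11.01.01; crude → 11.01.01.03. Scheduled 23%. Tyrosia agreement on 11.01.01: CTH met → 7% available; preferential 7%. → 7%.
Line D: pharmaceutical → 11.03; powder → 11.03.02; technical-grade → 11.03.02.02. Scheduled 27%. anti-dumping (Selvast, 11.03.02): +23%; total 27% + 23% = 50%. → 50%.
Sum: 6% + 29% + 7% + 50% = 92%.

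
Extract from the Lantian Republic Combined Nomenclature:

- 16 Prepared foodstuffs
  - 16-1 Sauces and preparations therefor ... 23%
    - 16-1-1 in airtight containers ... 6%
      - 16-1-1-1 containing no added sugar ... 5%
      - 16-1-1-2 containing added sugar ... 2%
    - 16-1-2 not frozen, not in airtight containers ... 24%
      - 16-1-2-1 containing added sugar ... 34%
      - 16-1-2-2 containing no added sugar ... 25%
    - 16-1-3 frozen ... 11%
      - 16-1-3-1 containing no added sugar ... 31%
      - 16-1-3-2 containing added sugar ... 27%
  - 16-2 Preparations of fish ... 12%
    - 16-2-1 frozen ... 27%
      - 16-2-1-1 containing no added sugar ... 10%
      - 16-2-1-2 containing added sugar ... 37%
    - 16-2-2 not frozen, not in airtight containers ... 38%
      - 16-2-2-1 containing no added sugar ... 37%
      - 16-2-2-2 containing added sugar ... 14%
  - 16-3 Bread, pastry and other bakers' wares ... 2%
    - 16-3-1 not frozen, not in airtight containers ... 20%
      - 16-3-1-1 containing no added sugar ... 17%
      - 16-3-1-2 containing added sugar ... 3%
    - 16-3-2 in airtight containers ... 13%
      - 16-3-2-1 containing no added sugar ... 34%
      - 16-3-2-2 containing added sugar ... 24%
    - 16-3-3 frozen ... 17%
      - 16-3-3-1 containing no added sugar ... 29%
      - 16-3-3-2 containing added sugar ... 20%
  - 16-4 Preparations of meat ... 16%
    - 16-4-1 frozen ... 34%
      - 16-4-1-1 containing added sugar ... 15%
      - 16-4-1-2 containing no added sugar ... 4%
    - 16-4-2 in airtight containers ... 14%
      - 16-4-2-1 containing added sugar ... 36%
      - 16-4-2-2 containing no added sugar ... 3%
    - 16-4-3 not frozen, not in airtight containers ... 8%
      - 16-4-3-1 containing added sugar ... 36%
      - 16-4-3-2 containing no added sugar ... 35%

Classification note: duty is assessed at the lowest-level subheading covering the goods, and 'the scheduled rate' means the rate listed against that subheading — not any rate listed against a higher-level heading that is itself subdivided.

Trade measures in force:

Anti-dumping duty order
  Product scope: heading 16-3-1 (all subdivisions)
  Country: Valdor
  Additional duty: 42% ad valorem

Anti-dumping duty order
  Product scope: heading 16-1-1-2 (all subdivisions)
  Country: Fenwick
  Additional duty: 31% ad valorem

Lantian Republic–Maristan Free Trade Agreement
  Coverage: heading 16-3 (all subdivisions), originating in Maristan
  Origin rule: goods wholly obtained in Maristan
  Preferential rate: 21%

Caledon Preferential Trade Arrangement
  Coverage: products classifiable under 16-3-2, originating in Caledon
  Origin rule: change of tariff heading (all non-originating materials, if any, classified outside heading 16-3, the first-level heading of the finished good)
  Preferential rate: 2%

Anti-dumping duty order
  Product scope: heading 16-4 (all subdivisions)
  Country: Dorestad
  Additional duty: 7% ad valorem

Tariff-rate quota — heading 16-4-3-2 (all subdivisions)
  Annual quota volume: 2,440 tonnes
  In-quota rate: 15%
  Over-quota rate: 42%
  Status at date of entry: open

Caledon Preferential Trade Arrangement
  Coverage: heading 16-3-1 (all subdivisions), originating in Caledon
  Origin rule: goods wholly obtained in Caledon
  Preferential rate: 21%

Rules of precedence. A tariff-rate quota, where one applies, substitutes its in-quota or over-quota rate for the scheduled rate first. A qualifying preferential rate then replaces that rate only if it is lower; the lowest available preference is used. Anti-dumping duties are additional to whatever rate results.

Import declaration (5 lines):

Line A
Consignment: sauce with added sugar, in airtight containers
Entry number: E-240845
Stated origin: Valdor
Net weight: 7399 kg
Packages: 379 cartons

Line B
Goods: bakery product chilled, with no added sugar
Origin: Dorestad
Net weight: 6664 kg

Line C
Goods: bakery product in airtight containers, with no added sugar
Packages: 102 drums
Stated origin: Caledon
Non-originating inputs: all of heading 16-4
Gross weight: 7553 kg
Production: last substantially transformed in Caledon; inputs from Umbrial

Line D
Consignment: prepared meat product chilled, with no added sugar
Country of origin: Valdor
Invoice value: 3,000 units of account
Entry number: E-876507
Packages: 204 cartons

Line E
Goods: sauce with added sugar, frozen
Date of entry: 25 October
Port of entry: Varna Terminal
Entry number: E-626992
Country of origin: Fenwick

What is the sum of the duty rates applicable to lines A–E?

Line A: sauce → 16-1; in airtight containers → 16-1-1; with added sugar → 16-1-1-2. Scheduled 2%. No special measure applies. → 2%.
Line B: bakery product → 16-3; chilled → 16-3-1; with no added sugar → 16-3-1-1. Scheduled 17%. No special measure applies. → 17%.
Line C: bakery product → 16-3; in airtight containers → 16-3-2; with no added sugar → 16-3-2-1. Scheduled 34%. Caledon agreement on 16-3-2: CTH met → 2% available; Caledon agreement on 16-3-1: 16-3-2-1 not covered; preferential 2%. → 2%.
Line D: prepared meat product → 16-4; chilled → 16-4-3; with no added sugar → 16-4-3-2. Scheduled 35%. quota on 16-4-3-2 open → in-quota 15%. → 15%.
Line E: sauce → 16-1; frozen → 16-1-3; with added sugar → 16-1-3-2. Scheduled 27%. No special measure applies. → 27%.
Sum: 2% + 17% + 2% + 15% + 27% = 63%.

63%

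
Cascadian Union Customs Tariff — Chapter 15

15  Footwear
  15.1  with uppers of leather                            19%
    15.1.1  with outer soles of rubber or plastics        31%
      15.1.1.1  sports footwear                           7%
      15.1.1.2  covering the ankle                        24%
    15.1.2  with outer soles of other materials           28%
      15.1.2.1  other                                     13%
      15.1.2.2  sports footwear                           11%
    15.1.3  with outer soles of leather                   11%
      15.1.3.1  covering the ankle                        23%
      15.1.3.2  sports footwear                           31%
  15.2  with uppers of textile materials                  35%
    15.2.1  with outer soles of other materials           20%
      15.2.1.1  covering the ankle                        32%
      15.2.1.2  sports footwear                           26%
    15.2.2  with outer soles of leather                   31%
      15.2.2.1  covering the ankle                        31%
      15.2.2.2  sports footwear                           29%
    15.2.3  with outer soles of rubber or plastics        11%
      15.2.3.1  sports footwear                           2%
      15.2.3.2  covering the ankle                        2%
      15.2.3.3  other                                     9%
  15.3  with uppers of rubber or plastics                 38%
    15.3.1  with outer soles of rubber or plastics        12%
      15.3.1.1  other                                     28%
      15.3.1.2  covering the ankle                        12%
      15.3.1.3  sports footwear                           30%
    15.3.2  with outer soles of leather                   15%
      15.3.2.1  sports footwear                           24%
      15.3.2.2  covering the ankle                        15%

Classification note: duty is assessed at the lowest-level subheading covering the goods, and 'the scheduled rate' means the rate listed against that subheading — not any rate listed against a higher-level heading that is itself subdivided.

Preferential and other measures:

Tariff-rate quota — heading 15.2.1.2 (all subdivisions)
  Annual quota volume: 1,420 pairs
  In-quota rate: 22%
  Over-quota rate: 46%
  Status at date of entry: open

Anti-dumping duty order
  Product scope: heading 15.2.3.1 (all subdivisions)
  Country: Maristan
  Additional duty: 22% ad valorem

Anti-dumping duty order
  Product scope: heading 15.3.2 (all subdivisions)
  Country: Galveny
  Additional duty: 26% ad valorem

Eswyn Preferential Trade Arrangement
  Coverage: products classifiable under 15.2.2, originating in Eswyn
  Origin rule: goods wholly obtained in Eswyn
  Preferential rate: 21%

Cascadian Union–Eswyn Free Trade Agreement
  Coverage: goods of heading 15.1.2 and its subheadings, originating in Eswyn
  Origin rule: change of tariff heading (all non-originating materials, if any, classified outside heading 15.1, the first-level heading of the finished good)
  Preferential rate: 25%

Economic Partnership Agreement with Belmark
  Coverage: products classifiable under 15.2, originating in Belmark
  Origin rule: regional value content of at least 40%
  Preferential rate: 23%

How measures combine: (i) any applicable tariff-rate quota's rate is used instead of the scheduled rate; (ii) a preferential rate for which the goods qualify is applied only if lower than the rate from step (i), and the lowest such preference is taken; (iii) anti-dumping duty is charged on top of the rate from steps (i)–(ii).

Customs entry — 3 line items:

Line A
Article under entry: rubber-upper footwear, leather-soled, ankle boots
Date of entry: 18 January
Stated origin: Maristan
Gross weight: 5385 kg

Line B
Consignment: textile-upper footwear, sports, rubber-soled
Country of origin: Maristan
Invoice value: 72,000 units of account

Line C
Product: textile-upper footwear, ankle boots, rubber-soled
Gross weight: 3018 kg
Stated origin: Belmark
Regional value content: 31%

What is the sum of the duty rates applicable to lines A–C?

Line A: rubber-upper → 15.3; leather-soled → 15.3.2; ankle boots → 15.3.2.2. Scheduled 15%. No special measure applies. → 15%.
Line B: textile-upper → 15.2; rubber-soled → 15.2.3; sports → 15.2.3.1. Scheduled 2%. anti-dumping (Maristan, 15.2.3.1): +22%; total 2% + 22% = 24%. → 24%.
Line C: textile-upper → 15.2; rubber-soled → 15.2.3; ankle boots → 15.2.3.2. Scheduled 2%. Belmark agreement on 15.2: RVC < 40%. → 2%.
Sum: 15% + 24% + 2% = 41%.

41%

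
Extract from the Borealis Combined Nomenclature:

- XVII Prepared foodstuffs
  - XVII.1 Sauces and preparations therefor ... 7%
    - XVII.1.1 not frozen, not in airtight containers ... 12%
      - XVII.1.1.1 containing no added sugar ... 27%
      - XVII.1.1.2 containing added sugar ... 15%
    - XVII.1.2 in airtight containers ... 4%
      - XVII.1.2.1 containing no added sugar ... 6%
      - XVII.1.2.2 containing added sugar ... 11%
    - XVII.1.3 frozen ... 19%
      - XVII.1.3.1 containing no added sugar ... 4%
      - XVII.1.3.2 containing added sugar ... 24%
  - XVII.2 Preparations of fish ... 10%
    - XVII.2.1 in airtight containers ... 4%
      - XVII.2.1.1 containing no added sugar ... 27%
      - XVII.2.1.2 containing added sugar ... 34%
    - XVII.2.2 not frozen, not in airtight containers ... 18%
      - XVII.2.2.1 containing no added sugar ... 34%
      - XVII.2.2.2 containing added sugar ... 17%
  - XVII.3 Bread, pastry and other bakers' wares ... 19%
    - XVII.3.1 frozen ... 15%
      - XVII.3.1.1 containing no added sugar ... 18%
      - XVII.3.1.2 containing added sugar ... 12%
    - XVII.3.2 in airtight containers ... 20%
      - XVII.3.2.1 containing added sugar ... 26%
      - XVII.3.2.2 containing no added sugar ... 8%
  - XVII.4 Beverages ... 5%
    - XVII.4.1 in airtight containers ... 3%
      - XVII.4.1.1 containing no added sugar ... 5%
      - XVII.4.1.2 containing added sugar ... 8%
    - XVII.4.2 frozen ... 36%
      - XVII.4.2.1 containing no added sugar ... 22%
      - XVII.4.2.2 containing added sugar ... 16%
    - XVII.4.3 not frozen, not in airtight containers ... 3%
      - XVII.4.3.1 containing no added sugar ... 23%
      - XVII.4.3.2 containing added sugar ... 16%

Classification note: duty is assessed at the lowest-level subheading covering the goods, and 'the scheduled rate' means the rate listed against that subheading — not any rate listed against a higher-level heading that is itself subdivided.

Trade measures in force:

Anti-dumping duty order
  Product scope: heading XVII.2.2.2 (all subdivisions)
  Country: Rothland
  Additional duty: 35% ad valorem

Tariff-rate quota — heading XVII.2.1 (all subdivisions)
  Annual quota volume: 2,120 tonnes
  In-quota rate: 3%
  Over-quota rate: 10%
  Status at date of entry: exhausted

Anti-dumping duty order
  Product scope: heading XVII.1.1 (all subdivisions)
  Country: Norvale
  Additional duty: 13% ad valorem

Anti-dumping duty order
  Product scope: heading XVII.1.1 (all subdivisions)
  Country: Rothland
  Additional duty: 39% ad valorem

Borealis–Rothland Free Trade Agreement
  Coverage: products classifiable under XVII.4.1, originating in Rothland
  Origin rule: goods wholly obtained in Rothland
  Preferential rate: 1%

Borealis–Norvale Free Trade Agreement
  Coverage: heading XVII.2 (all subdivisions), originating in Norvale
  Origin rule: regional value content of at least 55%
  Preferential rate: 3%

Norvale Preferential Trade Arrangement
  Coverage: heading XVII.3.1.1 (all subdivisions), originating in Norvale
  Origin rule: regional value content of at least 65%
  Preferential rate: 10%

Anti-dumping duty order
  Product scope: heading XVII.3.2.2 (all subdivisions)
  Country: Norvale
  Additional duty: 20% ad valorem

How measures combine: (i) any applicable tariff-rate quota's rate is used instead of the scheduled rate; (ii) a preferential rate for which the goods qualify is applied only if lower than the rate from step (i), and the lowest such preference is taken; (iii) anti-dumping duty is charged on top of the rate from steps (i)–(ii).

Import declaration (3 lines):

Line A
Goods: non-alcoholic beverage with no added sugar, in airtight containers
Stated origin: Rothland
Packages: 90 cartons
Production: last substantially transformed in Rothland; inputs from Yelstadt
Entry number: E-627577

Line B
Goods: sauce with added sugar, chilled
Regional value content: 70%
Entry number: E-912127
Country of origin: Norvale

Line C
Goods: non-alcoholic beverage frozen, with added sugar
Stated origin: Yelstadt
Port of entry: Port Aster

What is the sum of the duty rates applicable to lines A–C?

Line A: non-alcoholic beverage → XVII.4; in airtight containers → XVII.4.1; with no added sugar → XVII.4.1.1. Scheduled 5%. Rothland agreement on XVII.4.1: not wholly obtained. → 5%.
Line B: sauce → XVII.1; chilled → XVII.1.1; with added sugar → XVII.1.1.2. Scheduled 15%. Norvale agreement on XVII.2: XVII.1.1.2 not covered; Norvale agreement on XVII.3.1.1: XVII.1.1.2 not covered; anti-dumping (Norvale, XVII.1.1): +13%; total 15% + 13% = 28%. → 28%.
Line C: non-alcoholic beverage → XVII.4; frozen → XVII.4.2; with added sugar → XVII.4.2.2. Scheduled 16%. No special measure applies. → 16%.
Sum: 5% + 28% + 16% = 49%.

49%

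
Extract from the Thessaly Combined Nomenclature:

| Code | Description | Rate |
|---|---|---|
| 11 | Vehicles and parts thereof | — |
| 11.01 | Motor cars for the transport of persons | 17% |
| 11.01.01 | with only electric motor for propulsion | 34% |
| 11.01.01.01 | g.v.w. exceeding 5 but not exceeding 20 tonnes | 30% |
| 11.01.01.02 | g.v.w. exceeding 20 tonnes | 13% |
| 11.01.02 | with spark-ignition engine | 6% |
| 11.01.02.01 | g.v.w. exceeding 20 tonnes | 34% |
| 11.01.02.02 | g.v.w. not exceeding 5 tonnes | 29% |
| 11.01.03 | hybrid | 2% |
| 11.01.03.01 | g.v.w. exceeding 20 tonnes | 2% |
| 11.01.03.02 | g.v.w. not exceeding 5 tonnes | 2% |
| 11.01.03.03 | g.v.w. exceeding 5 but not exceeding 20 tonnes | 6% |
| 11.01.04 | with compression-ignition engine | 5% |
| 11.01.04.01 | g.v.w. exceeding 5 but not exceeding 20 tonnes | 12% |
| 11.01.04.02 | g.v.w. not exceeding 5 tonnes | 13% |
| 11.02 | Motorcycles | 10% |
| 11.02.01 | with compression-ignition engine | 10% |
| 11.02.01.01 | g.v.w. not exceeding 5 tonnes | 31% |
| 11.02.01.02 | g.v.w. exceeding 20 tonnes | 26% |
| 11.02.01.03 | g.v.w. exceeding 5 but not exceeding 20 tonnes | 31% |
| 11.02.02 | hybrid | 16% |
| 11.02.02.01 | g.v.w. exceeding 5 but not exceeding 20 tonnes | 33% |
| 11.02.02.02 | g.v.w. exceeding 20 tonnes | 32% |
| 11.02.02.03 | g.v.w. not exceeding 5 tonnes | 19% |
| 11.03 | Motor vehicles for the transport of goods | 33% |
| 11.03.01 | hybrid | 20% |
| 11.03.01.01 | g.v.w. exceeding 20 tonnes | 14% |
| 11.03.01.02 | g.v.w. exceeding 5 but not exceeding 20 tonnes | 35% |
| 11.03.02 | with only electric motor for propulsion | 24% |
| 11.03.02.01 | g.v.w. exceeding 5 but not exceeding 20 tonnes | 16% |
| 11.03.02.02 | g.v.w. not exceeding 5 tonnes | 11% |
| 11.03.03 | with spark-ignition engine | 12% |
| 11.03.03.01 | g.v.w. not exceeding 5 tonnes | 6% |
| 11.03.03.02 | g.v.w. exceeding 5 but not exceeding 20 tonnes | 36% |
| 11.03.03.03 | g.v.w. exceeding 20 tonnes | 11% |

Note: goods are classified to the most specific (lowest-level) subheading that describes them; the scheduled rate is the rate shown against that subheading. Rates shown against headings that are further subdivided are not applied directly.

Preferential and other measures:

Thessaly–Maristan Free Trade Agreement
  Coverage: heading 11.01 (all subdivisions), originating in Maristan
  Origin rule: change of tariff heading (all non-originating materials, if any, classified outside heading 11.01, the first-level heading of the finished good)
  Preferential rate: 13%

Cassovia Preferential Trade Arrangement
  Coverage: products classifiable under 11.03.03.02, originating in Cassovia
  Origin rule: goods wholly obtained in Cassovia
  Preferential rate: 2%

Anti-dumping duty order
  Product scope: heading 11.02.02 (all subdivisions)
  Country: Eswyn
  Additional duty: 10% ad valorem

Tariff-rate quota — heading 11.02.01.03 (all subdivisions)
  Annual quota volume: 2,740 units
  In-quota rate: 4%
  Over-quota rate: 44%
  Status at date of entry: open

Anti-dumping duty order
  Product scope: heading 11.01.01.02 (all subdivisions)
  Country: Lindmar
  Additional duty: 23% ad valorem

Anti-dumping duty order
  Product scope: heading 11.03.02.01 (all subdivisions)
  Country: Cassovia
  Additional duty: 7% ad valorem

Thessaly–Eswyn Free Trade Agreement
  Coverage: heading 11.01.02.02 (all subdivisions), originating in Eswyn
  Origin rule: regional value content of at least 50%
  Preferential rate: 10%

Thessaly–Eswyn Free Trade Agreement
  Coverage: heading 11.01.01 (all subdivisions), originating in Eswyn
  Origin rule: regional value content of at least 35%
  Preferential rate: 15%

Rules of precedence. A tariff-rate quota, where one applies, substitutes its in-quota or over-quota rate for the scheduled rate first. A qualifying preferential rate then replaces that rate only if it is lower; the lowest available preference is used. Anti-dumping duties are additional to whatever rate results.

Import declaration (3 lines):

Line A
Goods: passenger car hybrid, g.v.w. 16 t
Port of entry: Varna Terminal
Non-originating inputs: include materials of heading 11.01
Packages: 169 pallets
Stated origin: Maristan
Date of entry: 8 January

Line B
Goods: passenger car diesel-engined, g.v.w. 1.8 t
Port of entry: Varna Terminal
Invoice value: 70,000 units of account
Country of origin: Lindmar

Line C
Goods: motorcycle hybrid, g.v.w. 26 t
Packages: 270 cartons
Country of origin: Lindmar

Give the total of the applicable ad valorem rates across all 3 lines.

51%

Line A: passenger car → 11.01; hybrid → 11.01.03; g.v.w. 16 t → 11.01.03.03. Scheduled 6%. Maristan agreement on 11.01: CTH not met. → 6%.
Line B: passenger car → 11.01; diesel-engined → 11.01.04; g.v.w. 1.8 t → 11.01.04.02. Scheduled 13%. No special measure applies. → 13%.
Line C: motorcycle → 11.02; hybrid → 11.02.02; g.v.w. 26 t → 11.02.02.02. Scheduled 32%. No special measure applies. → 32%.
Sum: 6% + 13% + 32% = 51%.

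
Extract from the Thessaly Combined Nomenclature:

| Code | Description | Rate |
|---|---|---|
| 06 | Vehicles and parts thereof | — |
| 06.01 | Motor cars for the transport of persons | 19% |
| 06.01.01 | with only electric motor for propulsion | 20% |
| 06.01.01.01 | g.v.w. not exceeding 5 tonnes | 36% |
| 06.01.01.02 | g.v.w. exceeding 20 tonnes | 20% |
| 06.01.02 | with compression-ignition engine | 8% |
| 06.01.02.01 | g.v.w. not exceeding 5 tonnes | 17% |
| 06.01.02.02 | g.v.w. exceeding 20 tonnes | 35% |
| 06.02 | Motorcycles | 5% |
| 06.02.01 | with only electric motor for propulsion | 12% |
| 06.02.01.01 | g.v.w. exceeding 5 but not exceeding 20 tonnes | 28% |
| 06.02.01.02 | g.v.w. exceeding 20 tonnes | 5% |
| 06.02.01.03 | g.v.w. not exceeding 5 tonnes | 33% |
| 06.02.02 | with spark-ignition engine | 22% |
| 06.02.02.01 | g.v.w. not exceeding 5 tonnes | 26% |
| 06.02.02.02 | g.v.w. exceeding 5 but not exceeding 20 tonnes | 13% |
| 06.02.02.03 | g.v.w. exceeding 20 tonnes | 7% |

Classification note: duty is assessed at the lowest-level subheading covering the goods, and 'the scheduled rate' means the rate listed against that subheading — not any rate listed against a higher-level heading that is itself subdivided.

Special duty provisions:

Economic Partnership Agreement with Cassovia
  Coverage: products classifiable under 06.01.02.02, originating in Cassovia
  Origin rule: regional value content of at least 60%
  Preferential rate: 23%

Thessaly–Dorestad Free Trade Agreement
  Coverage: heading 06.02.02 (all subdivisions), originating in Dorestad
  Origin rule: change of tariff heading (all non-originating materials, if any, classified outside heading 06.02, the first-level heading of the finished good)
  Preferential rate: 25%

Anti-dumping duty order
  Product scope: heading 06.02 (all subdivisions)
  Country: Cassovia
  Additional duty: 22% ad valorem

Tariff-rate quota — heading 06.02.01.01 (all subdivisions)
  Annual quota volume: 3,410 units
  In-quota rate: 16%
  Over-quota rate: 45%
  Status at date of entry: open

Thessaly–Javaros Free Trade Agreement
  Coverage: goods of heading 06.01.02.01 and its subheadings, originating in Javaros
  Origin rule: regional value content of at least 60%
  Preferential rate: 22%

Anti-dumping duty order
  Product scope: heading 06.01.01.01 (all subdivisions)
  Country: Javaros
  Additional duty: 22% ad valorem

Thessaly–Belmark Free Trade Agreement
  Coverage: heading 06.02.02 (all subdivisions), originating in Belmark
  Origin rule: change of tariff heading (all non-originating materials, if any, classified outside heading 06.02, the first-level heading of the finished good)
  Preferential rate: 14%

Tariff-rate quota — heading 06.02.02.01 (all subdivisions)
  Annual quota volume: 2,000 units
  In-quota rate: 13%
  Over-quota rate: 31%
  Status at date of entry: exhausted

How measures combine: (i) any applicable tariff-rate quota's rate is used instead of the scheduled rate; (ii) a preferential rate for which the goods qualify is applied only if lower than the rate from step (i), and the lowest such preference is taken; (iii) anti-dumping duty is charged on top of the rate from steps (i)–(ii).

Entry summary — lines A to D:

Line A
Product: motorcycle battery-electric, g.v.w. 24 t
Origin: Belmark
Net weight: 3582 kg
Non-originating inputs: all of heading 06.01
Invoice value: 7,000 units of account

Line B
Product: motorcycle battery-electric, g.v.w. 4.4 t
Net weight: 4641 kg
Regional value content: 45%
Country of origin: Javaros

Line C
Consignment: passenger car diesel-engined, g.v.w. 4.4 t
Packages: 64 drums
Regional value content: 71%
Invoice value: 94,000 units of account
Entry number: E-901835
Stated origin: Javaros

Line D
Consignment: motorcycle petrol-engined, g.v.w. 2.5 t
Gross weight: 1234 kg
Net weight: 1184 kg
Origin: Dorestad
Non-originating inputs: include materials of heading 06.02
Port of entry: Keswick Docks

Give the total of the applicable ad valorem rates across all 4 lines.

Line A: motorcycle → 06.02; battery-electric → 06.02.01; g.v.w. 24 t → 06.02.01.02. Scheduled 5%. Belmark agreement on 06.02.02: 06.02.01.02 not covered. → 5%.
Line B: motorcycle → 06.02; battery-electric → 06.02.01; g.v.w. 4.4 t → 06.02.01.03. Scheduled 33%. Javaros agreement on 06.01.02.01: 06.02.01.03 not covered. → 33%.
Line C: passenger car → 06.01; diesel-engined → 06.01.02; g.v.w. 4.4 t → 06.01.02.01. Scheduled 17%. Javaros agreement on 06.01.02.01: RVC ≥ 60% → 22% available; preference 22% not lower than 17% → no reduction. → 17%.
Line D: motorcycle → 06.02; petrol-engined → 06.02.02; g.v.w. 2.5 t → 06.02.02.01. Scheduled 26%. quota on 06.02.02.01 exhausted → over-quota 31%; Dorestad agreement on 06.02.02: CTH not met. → 31%.
Sum: 5% + 33% + 17% + 31% = 86%.

86%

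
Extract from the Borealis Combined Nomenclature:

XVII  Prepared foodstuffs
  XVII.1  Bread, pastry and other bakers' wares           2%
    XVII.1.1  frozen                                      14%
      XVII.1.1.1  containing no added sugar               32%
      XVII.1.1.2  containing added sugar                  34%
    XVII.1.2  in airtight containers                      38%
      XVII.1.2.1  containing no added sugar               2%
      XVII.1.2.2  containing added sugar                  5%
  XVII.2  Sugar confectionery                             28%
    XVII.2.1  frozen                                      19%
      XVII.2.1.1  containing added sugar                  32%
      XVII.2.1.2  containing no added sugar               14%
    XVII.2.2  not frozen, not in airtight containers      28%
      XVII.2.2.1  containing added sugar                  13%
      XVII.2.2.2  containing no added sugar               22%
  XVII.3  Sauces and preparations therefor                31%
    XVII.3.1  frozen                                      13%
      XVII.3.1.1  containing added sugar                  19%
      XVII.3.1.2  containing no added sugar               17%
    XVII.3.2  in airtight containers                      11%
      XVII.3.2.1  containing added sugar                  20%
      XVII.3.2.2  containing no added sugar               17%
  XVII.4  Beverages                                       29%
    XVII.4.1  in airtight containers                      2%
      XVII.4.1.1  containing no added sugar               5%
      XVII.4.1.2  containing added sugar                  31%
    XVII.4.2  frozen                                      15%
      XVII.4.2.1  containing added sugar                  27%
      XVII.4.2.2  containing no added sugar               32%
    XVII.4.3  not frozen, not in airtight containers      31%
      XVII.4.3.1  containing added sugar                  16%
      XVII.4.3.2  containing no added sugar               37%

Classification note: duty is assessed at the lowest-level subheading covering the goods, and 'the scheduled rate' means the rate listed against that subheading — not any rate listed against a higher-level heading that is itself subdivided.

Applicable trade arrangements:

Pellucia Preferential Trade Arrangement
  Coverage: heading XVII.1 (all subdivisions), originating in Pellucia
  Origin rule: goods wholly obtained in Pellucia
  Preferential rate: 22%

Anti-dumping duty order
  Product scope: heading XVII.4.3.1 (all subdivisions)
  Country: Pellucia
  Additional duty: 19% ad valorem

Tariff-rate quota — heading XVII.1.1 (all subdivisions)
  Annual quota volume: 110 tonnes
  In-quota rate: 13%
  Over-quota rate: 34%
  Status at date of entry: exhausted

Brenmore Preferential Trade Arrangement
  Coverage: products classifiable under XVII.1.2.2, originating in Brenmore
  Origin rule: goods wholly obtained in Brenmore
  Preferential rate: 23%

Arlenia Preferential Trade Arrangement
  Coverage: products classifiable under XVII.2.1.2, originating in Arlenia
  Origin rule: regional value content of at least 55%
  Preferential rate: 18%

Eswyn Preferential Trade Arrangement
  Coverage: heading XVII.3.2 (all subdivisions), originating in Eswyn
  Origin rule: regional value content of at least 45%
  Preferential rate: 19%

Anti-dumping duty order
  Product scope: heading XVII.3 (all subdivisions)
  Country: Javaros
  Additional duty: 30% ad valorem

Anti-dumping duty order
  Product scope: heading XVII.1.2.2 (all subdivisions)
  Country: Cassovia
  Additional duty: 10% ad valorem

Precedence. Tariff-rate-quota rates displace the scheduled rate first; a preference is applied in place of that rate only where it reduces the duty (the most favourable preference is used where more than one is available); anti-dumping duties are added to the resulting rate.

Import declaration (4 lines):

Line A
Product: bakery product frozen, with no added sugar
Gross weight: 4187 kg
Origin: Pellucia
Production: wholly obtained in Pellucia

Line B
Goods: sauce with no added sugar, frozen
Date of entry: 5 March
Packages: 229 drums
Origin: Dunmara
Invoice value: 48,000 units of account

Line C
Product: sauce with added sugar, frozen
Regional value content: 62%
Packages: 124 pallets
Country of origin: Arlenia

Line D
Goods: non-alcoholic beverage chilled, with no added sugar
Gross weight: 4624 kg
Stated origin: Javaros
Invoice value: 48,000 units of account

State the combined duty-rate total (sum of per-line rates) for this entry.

95%

Line A: bakery product → XVII.1; frozen → XVII.1.1; with no added sugar → XVII.1.1.1. Scheduled 32%. quota on XVII.1.1 exhausted → over-quota 34%; Pellucia agreement on XVII.1: wholly obtained → 22% available; preferential 22%. → 22%.
Line B: sauce → XVII.3; frozen → XVII.3.1; with no added sugar → XVII.3.1.2. Scheduled 17%. No special measure applies. → 17%.
Line C: sauce → XVII.3; frozen → XVII.3.1; with added sugar → XVII.3.1.1. Scheduled 19%. Arlenia agreement on XVII.2.1.2: XVII.3.1.1 not covered. → 19%.
Line D: non-alcoholic beverage → XVII.4; chilled → XVII.4.3; with no added sugar → XVII.4.3.2. Scheduled 37%. No special measure applies. → 37%.
Sum: 22% + 17% + 19% + 37% = 95%.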